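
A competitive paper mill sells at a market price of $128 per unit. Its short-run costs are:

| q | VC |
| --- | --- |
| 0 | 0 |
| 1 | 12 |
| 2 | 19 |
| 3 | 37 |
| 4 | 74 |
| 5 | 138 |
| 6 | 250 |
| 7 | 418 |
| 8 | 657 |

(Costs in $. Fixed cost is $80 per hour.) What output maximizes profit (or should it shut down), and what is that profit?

q = 6; profit = $438

Profit at each row (π = 128q − TC): q=0: -80; q=1: 36; q=2: 157; q=3: 267; q=4: 358; q=5: 422; q=6: 438; q=7: 398; q=8: 287.
Profit is maximized at q = 6. AVC there is 250/6 = $41.67 ≤ P, so producing beats shutting down (which would give -$80).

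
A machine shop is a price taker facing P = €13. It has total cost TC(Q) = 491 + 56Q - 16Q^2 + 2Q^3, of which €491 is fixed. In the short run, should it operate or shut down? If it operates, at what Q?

From TC, MC = TC'(Q) = 56 - 32Q + 6Q^2 and AVC = VC/Q = 56 - 16Q + 2Q^2.
AVC hits its minimum where MC = AVC, at Q = 4, giving min AVC = 56 - 16·4 + 2·4^2 = €24.
With P < min AVC (€13 < €24), every unit sold adds to the loss.
The firm minimizes its loss by shutting down and losing only its fixed cost of €491.

Shut down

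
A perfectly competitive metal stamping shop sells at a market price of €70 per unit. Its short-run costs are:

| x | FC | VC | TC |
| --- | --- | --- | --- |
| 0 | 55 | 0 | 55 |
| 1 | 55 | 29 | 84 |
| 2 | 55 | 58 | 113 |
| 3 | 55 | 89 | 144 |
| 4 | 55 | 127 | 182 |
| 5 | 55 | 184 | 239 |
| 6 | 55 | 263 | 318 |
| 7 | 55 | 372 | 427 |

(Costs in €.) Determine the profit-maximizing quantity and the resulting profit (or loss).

x = 5; profit = €111

Tabulate TR − TC: x=0: -55; x=1: -14; x=2: 27; x=3: 66; x=4: 98; x=5: 111; x=6: 102; x=7: 63.
Profit is maximized at x = 5. AVC there is 184/5 = €36.80 ≤ P, so producing beats shutting down (which would give -€55).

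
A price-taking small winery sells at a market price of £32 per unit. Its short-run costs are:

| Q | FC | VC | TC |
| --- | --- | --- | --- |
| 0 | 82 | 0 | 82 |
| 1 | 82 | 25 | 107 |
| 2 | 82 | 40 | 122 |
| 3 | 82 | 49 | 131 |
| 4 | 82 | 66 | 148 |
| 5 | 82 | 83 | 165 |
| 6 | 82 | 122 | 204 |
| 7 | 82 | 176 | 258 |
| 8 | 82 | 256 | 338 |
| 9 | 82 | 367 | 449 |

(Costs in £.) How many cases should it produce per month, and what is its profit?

Q = 5; profit = -£5

Compute π = P·Q − TC at each output: Q=0: -82; Q=1: -75; Q=2: -58; Q=3: -35; Q=4: -20; Q=5: -5; Q=6: -12; Q=7: -34; Q=8: -82; Q=9: -161.
Profit is maximized at Q = 5. AVC there is 83/5 = £16.60 ≤ P, so producing beats shutting down (which would give -£82).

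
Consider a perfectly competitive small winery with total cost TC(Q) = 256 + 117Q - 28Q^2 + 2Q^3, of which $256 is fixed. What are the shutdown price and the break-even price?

AVC = 117 - 28Q + 2Q^2; minimized at Q = 7, giving min AVC = $19. That is the shutdown price.
ATC = 256/Q + 117 - 28Q + 2Q^2. Setting dATC/dQ = −256/Q^2 − 28 + 4Q = 0 gives Q = 8 (since 4·8^3 − 28·8^2 = 256).
min ATC = 256/8 + 117 − 28·8 + 2·8^2 = $53. That is the break-even price.
Between these two prices the firm operates at a loss; above $53 it earns a profit.

Shutdown price = $19; break-even price = $53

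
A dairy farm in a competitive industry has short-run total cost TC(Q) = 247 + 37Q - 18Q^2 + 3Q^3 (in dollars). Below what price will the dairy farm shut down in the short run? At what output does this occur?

The firm shuts down when price falls below the minimum of average variable cost. AVC = VC/Q = 37 - 18Q + 3Q^2.
dAVC/dQ = -18 + 6Q = 0 gives Q = 3. min AVC = 37 - 18·3 + 3·3^2 = 10.
So the shutdown price is $10.

$10 per unit, at Q = 3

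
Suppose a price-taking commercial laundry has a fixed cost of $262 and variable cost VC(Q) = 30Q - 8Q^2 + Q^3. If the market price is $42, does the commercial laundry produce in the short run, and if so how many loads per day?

Produce at Q = 6

Variable cost is VC = 30Q - 8Q^2 + Q^3, so AVC = VC/Q = 30 - 8Q + Q^2 and MC = dTC/dQ = 30 - 16Q + 3Q^2.
AVC hits its minimum where MC = AVC, at Q = 4, giving min AVC = 30 - 8·4 + 4^2 = $14.
Since P = $42 ≥ min AVC = $14, price covers variable cost and the firm should produce.
P = MC gives -12 - 16Q + 3Q^2 = 0, with roots -2/3 and 6. Take the larger (rising MC): Q* = 6.
Check: AVC at Q = 6 is $18 ≤ P, so revenue covers variable cost.
Profit = P·Q − TC = 42·6 − 370 = -$118, a loss, but smaller than the $262 fixed cost the firm would lose by shutting down.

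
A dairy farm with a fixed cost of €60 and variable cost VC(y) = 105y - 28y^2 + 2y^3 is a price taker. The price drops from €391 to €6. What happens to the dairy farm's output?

Output falls from 13 to 0 (the firm shuts down)

AVC = 105 - 28y + 2y^2, minimized at y = 7 where min AVC = €7. MC = 105 - 56y + 6y^2.
At P = €391 ≥ min AVC, set P = MC on the rising branch: y = 13.
At P = €6 < min AVC = €7, price no longer covers variable cost at any output, so the firm shuts down: y = 0.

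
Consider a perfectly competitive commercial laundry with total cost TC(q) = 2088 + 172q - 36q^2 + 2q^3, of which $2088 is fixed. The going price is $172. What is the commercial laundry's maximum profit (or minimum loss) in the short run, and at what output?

Profit = -$360 at q = 12

AVC = 172 - 36q + 2q^2 has its minimum $10 at q = 9; price $172 clears that bar, so the firm operates.
MC = 172 - 72q + 6q^2. Setting P = MC and taking the root on the rising branch gives q* = 12.
TR = 172·12 = 2064. TC = 2088 + 336 = 2424. Profit = 2064 − 2424 = -$360.
Shutting down would mean losing the fixed cost of $2088, so operating at a loss of $360 is better by $1728.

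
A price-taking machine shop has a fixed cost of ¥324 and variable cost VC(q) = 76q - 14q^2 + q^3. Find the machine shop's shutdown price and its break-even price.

Shutdown price = ¥27; break-even price = ¥67

AVC = 76 - 14q + q^2; minimized at q = 7, giving min AVC = ¥27. That is the shutdown price.
ATC = 324/q + 76 - 14q + q^2. Setting dATC/dq = −324/q^2 − 14 + 2q = 0 gives q = 9 (since 2·9^3 − 14·9^2 = 324).
min ATC = 324/9 + 76 − 14·9 + 9^2 = ¥67. That is the break-even price.
For ¥27 ≤ P < ¥67 the firm produces at a loss; below ¥27 it shuts down.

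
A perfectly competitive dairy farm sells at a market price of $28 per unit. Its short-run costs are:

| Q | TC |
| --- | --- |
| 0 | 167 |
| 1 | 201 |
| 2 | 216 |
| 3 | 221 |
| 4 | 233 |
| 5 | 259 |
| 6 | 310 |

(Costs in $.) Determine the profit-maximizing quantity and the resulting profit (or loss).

Compute π = P·Q − TC at each output: Q=0: -167; Q=1: -173; Q=2: -160; Q=3: -137; Q=4: -121; Q=5: -119; Q=6: -142.
Profit is maximized at Q = 5. AVC there is 92/5 = $18.40 ≤ P, so producing beats shutting down (which would give -$167).

Q = 5; profit = -$119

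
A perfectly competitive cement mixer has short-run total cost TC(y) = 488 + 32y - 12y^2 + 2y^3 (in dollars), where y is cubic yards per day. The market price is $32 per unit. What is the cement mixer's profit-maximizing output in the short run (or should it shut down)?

Strip out fixed cost: VC = 32y - 12y^2 + 2y^3. Then AVC = 32 - 12y + 2y^2 and MC = 32 - 24y + 6y^2.
The AVC parabola has its vertex at y = 12/4 = 3, where AVC = 32 - 12·3 + 2·3^2 = $14.
P = $32 exceeds min AVC = $14, so the firm stays open.
Set P = MC: 32 = 32 - 24y + 6y^2 → -24y + 6y^2 = 0. The roots are y = 0 and y = 4; the profit-maximizing output is on the rising part of MC, so y* = 4.
Check: AVC at y = 4 is $16 ≤ P, so revenue covers variable cost.
Profit = P·y − TC = 32·4 − 552 = -$424, a loss, but smaller than the $488 fixed cost the firm would lose by shutting down.

Produce at y = 4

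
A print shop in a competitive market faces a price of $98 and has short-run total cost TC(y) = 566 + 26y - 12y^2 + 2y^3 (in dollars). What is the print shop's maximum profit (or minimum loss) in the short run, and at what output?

Profit = -$134 at y = 6

AVC = 26 - 12y + 2y^2 has its minimum $8 at y = 3; price $98 clears that bar, so the firm operates.
With MC = 26 - 24y + 6y^2, P = MC on the upward-sloping part at y* = 6.
TR = 98·6 = 588. TC = 566 + 156 = 722. Profit = 588 − 722 = -$134.
Shutting down would mean losing the fixed cost of $566, so operating at a loss of $134 is better by $432.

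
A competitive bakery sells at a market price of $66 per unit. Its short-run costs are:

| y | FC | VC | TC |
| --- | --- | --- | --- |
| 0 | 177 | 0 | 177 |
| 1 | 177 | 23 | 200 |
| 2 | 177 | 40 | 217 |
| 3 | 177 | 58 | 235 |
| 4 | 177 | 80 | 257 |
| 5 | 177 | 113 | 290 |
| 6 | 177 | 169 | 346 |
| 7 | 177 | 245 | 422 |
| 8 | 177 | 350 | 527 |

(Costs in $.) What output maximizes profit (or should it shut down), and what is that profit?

y = 6; profit = $50

Profit at each row (π = 66y − TC): y=0: -177; y=1: -134; y=2: -85; y=3: -37; y=4: 7; y=5: 40; y=6: 50; y=7: 40; y=8: 1.
Profit is maximized at y = 6. AVC there is 169/6 = $28.17 ≤ P, so producing beats shutting down (which would give -$177).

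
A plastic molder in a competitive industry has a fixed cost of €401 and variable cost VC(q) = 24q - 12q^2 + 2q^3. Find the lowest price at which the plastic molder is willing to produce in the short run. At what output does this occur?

€6 per unit, at q = 3

Short-run supply begins at min AVC. From VC = 24q - 12q^2 + 2q^3, AVC = 24 - 12q + 2q^2.
dAVC/dq = -12 + 4q = 0 gives q = 3. min AVC = 24 - 12·3 + 2·3^2 = 6.
The firm shuts down for any P below €6.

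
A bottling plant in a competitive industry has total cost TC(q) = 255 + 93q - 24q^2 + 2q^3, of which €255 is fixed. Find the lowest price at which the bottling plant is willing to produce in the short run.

The shutdown price is the minimum of AVC. VC = 93q - 24q^2 + 2q^3, so AVC = 93 - 24q + 2q^2.
At the minimum of AVC, MC = AVC. MC = 93 - 48q + 6q^2; setting MC = AVC gives 4q^2 - 24q = 0, so q = 6. min AVC = 21.
For P < €21 the firm produces nothing.

€21 per unit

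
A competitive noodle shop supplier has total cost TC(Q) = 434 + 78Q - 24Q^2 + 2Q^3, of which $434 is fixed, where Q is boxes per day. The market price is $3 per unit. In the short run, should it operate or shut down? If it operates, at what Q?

Shut down

From TC, MC = TC'(Q) = 78 - 48Q + 6Q^2 and AVC = VC/Q = 78 - 24Q + 2Q^2.
AVC is minimized where dAVC/dQ = -24 + 4Q = 0, at Q = 6; min AVC = 78 - 24·6 + 2·6^2 = $6.
Since P = $3 < min AVC = $6, price fails to cover variable cost at any output.
Best response: produce nothing and absorb the $434 fixed cost.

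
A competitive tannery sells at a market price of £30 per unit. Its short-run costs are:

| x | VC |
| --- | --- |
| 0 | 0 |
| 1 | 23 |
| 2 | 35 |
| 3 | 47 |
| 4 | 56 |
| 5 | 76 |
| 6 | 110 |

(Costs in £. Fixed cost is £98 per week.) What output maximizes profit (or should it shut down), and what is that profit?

x = 5; profit = -£24

Compute π = P·x − TC at each output: x=0: -98; x=1: -91; x=2: -73; x=3: -55; x=4: -34; x=5: -24; x=6: -28.
Profit is maximized at x = 5. AVC there is 76/5 = £15.20 ≤ P, so producing beats shutting down (which would give -£98).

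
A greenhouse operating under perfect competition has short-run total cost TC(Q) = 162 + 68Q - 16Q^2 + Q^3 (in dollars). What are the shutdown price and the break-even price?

Shutdown price = $4; break-even price = $23

Shutdown price = min AVC. AVC = 68 - 16Q + Q^2, with vertex at Q = 8 and minimum $4.
ATC = 162/Q + 68 - 16Q + Q^2. Setting dATC/dQ = −162/Q^2 − 16 + 2Q = 0 gives Q = 9 (since 2·9^3 − 16·9^2 = 162).
min ATC = 162/9 + 68 − 16·9 + 9^2 = $23. That is the break-even price.
For $4 ≤ P < $23 the firm produces at a loss; below $4 it shuts down.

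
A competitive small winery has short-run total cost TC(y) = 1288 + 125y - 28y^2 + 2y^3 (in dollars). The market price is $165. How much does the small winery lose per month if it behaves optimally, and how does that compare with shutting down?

Profit = -$88 at y = 10

AVC = 125 - 28y + 2y^2; min AVC = $27 at y = 7. Since P = $165 ≥ min AVC, the firm produces.
MC = 125 - 56y + 6y^2. Setting P = MC and taking the root on the rising branch gives y* = 10.
TR = 165·10 = 1650. TC = 1288 + 450 = 1738. Profit = 1650 − 1738 = -$88.
Shutting down would mean losing the fixed cost of $1288, so operating at a loss of $88 is better by $1200.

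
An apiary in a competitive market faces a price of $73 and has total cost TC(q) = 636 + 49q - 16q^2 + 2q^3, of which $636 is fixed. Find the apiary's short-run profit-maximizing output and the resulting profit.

AVC = 49 - 16q + 2q^2 has its minimum $17 at q = 4; price $73 clears that bar, so the firm operates.
With MC = 49 - 32q + 6q^2, P = MC on the upward-sloping part at q* = 6.
TR = 73·6 = 438. TC = 636 + 150 = 786. Profit = 438 − 786 = -$348.
Shutting down would mean losing the fixed cost of $636, so operating at a loss of $348 is better by $288.

Profit = -$348 at q = 6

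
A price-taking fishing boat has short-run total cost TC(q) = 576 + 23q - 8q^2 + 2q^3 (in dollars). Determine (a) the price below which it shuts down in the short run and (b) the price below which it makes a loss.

Shutdown price = $15; break-even price = $143

Shutdown price = min AVC. AVC = 23 - 8q + 2q^2, with vertex at q = 2 and minimum $15.
ATC = 576/q + 23 - 8q + 2q^2. Setting dATC/dq = −576/q^2 − 8 + 4q = 0 gives q = 6 (since 4·6^3 − 8·6^2 = 576).
min ATC = 576/6 + 23 − 8·6 + 2·6^2 = $143. That is the break-even price.
For $15 ≤ P < $143 the firm produces at a loss; below $15 it shuts down.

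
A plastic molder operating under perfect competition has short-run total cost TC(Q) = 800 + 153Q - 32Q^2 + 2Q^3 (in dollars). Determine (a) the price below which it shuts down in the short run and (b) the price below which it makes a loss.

Shutdown price = min AVC. AVC = 153 - 32Q + 2Q^2, with vertex at Q = 8 and minimum $25.
ATC = 800/Q + 153 - 32Q + 2Q^2. Setting dATC/dQ = −800/Q^2 − 32 + 4Q = 0 gives Q = 10 (since 4·10^3 − 32·10^2 = 800).
min ATC = 800/10 + 153 − 32·10 + 2·10^2 = $113. That is the break-even price.
Between these two prices the firm operates at a loss; above $113 it earns a profit.

Shutdown price = $25; break-even price = $113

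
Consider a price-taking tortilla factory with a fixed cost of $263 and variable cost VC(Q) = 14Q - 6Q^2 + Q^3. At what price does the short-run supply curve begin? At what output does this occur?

The shutdown price is the minimum of AVC. VC = 14Q - 6Q^2 + Q^3, so AVC = 14 - 6Q + Q^2.
At the minimum of AVC, MC = AVC. MC = 14 - 12Q + 3Q^2; setting MC = AVC gives 2Q^2 - 6Q = 0, so Q = 3. min AVC = 5.
The firm shuts down for any P below $5.

$5 per unit, at Q = 3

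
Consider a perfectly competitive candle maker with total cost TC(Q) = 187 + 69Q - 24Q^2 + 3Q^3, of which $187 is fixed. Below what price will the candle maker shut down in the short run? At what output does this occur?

Short-run supply begins at min AVC. From VC = 69Q - 24Q^2 + 3Q^3, AVC = 69 - 24Q + 3Q^2.
dAVC/dQ = -24 + 6Q = 0 gives Q = 4. min AVC = 69 - 24·4 + 3·4^2 = 21.
The firm shuts down for any P below $21.

$21 per unit, at Q = 4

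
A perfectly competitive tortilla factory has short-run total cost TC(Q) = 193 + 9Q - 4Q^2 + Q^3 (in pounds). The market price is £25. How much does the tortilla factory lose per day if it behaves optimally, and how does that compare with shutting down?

Profit = -£129 at Q = 4

AVC = 9 - 4Q + Q^2; min AVC = £5 at Q = 2. Since P = £25 ≥ min AVC, the firm produces.
With MC = 9 - 8Q + 3Q^2, P = MC on the upward-sloping part at Q* = 4.
TR = 25·4 = 100. TC = 193 + 36 = 229. Profit = 100 − 229 = -£129.
That loss of £129 beats the £193 the firm would lose by shutting down; producing recovers £64 of fixed cost.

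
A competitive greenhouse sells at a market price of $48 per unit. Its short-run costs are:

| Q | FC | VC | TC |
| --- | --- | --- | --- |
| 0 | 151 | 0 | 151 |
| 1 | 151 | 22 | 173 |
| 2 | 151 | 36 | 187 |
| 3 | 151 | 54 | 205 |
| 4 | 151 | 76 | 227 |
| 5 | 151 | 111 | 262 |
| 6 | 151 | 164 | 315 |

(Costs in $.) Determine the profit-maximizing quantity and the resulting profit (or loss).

Q = 5; profit = -$22

Tabulate TR − TC: Q=0: -151; Q=1: -125; Q=2: -91; Q=3: -61; Q=4: -35; Q=5: -22; Q=6: -27.
Profit is maximized at Q = 5. AVC there is 111/5 = $22.20 ≤ P, so producing beats shutting down (which would give -$151).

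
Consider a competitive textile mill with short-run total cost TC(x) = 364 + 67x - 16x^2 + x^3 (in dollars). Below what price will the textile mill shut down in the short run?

The shutdown price is the minimum of AVC. VC = 67x - 16x^2 + x^3, so AVC = 67 - 16x + x^2.
At the minimum of AVC, MC = AVC. MC = 67 - 32x + 3x^2; setting MC = AVC gives 2x^2 - 16x = 0, so x = 8. min AVC = 3.
So the shutdown price is $3.

$3 per unit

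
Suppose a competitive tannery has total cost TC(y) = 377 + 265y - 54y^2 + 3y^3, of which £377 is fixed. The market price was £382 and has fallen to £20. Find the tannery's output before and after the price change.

Output falls from 13 to 0 (the firm shuts down)

MC = 265 - 108y + 9y^2; the shutdown threshold is min AVC = £22 (at y = 9).
With P = £382 above the shutdown price, P = MC gives y = 13.
At P = £20 < min AVC = £22, price no longer covers variable cost at any output, so the firm shuts down: y = 0.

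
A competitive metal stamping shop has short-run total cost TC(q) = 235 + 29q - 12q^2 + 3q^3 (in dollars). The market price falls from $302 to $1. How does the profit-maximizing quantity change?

Output falls from 7 to 0 (the firm shuts down)

AVC = 29 - 12q + 3q^2, minimized at q = 2 where min AVC = $17. MC = 29 - 24q + 9q^2.
At P = $302 ≥ min AVC, set P = MC on the rising branch: q = 7.
At P = $1 < min AVC = $17, price no longer covers variable cost at any output, so the firm shuts down: q = 0.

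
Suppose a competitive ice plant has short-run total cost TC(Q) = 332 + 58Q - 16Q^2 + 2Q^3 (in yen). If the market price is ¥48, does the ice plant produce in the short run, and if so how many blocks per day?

Produce at Q = 5

Strip out fixed cost: VC = 58Q - 16Q^2 + 2Q^3. Then AVC = 58 - 16Q + 2Q^2 and MC = 58 - 32Q + 6Q^2.
The AVC parabola has its vertex at Q = 16/4 = 4, where AVC = 58 - 16·4 + 2·4^2 = ¥26.
P = ¥48 exceeds min AVC = ¥26, so the firm stays open.
Set P = MC: 48 = 58 - 32Q + 6Q^2 → 10 - 32Q + 6Q^2 = 0. The roots are Q = 1/3 and Q = 5; the profit-maximizing output is on the rising part of MC, so Q* = 5.
Check: AVC at Q = 5 is ¥28 ≤ P, so revenue covers variable cost.
Profit = P·Q − TC = 48·5 − 472 = -¥232, a loss, but smaller than the ¥332 fixed cost the firm would lose by shutting down.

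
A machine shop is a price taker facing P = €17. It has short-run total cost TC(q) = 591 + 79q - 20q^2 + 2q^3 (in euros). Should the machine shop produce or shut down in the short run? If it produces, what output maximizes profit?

Shut down

Strip out fixed cost: VC = 79q - 20q^2 + 2q^3. Then AVC = 79 - 20q + 2q^2 and MC = 79 - 40q + 6q^2.
AVC hits its minimum where MC = AVC, at q = 5, giving min AVC = 79 - 20·5 + 2·5^2 = €29.
P = €17 lies below min AVC = €29; no output level covers variable cost.
Best response: produce nothing and absorb the €591 fixed cost.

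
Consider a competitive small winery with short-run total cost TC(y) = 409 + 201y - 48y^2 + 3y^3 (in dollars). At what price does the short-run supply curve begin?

The shutdown price is the minimum of AVC. VC = 201y - 48y^2 + 3y^3, so AVC = 201 - 48y + 3y^2.
dAVC/dy = -48 + 6y = 0 gives y = 8. min AVC = 201 - 48·8 + 3·8^2 = 9.
The firm shuts down for any P below $9.

$9 per unit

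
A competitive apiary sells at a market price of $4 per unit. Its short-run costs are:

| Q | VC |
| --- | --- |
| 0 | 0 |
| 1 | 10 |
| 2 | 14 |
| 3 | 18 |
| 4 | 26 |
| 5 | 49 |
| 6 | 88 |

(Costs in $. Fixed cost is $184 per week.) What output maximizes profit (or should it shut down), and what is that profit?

Q = 0 (shut down); profit = -$184

Compute π = P·Q − TC at each output: Q=0: -184; Q=1: -190; Q=2: -190; Q=3: -190; Q=4: -194; Q=5: -213; Q=6: -248.
Profit is highest at Q = 0. Equivalently, the lowest AVC in the table is 18/3 ≈ $6 at Q = 3, and P = $4 falls below it — price never covers variable cost, so the firm shuts down and loses only its fixed cost.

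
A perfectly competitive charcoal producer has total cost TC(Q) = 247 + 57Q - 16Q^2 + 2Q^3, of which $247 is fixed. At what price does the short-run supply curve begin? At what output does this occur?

The shutdown price is the minimum of AVC. VC = 57Q - 16Q^2 + 2Q^3, so AVC = 57 - 16Q + 2Q^2.
At the minimum of AVC, MC = AVC. MC = 57 - 32Q + 6Q^2; setting MC = AVC gives 4Q^2 - 16Q = 0, so Q = 4. min AVC = 25.
For P < $25 the firm produces nothing.

$25 per unit, at Q = 4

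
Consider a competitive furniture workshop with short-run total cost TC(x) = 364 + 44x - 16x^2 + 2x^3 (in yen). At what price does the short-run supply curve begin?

The shutdown price is the minimum of AVC. VC = 44x - 16x^2 + 2x^3, so AVC = 44 - 16x + 2x^2.
dAVC/dx = -16 + 4x = 0 gives x = 4. min AVC = 44 - 16·4 + 2·4^2 = 12.
The firm shuts down for any P below ¥12.

¥12 per unit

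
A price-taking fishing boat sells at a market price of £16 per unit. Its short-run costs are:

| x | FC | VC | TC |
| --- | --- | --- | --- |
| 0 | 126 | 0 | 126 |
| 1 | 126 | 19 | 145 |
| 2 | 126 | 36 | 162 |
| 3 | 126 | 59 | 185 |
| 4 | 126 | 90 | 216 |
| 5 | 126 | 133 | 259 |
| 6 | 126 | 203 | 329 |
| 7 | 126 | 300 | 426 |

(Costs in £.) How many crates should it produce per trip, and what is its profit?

x = 0 (shut down); profit = -£126

Tabulate TR − TC: x=0: -126; x=1: -129; x=2: -130; x=3: -137; x=4: -152; x=5: -179; x=6: -233; x=7: -314.
Profit is highest at x = 0. Equivalently, the lowest AVC in the table is 36/2 ≈ £18 at x = 2, and P = £16 falls below it — price never covers variable cost, so the firm shuts down and loses only its fixed cost.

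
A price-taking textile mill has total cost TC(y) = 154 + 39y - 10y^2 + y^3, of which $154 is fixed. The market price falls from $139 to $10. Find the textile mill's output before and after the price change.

Output falls from 10 to 0 (the firm shuts down)

MC = 39 - 20y + 3y^2; the shutdown threshold is min AVC = $14 (at y = 5).
With P = $139 above the shutdown price, P = MC gives y = 10.
At P = $10 < min AVC = $14, price no longer covers variable cost at any output, so the firm shuts down: y = 0.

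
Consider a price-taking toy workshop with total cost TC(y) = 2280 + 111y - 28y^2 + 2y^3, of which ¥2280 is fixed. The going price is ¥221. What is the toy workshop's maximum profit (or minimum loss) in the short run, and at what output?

AVC = 111 - 28y + 2y^2; min AVC = ¥13 at y = 7. Since P = ¥221 ≥ min AVC, the firm produces.
MC = 111 - 56y + 6y^2. Setting P = MC and taking the root on the rising branch gives y* = 11.
TR = 221·11 = 2431. TC = 2280 + 495 = 2775. Profit = 2431 − 2775 = -¥344.
By producing, the firm covers all variable cost plus ¥1936 of fixed cost; shutting down would lose the full ¥2280.

Profit = -¥344 at y = 11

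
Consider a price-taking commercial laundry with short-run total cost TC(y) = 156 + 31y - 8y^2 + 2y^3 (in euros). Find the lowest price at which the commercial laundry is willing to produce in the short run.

Short-run supply begins at min AVC. From VC = 31y - 8y^2 + 2y^3, AVC = 31 - 8y + 2y^2.
dAVC/dy = -8 + 4y = 0 gives y = 2. min AVC = 31 - 8·2 + 2·2^2 = 23.
For P < €23 the firm produces nothing.

€23 per unit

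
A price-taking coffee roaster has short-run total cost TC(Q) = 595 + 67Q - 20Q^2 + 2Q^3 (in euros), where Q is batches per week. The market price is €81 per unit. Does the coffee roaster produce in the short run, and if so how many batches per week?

Strip out fixed cost: VC = 67Q - 20Q^2 + 2Q^3. Then AVC = 67 - 20Q + 2Q^2 and MC = 67 - 40Q + 6Q^2.
The AVC parabola has its vertex at Q = 20/4 = 5, where AVC = 67 - 20·5 + 2·5^2 = €17.
Since P = €81 ≥ min AVC = €17, price covers variable cost and the firm should produce.
Solving P = MC: -14 - 40Q + 6Q^2 = 0 ⇒ Q = -1/3 or 7. On the upward-sloping branch, Q* = 7.
Check: AVC at Q = 7 is €25 ≤ P, so revenue covers variable cost.
Profit = P·Q − TC = 81·7 − 770 = -€203, a loss, but smaller than the €595 fixed cost the firm would lose by shutting down.

Produce at Q = 7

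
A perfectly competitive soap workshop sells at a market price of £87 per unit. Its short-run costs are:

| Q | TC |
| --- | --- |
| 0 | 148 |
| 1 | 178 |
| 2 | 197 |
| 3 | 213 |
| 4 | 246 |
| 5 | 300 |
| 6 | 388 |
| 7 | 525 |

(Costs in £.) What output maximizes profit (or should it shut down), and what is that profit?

Compute π = P·Q − TC at each output: Q=0: -148; Q=1: -91; Q=2: -23; Q=3: 48; Q=4: 102; Q=5: 135; Q=6: 134; Q=7: 84.
Profit is maximized at Q = 5. AVC there is 152/5 = £30.40 ≤ P, so producing beats shutting down (which would give -£148).

Q = 5; profit = £135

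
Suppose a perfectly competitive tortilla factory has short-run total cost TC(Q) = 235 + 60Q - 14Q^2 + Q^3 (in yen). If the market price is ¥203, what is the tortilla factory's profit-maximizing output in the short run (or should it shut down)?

Strip out fixed cost: VC = 60Q - 14Q^2 + Q^3. Then AVC = 60 - 14Q + Q^2 and MC = 60 - 28Q + 3Q^2.
AVC hits its minimum where MC = AVC, at Q = 7, giving min AVC = 60 - 14·7 + 7^2 = ¥11.
Because ¥203 ≥ ¥11, revenue can cover variable cost; the firm operates.
P = MC gives -143 - 28Q + 3Q^2 = 0, with roots -11/3 and 13. Take the larger (rising MC): Q* = 13.
Check: AVC at Q = 13 is ¥47 ≤ P, so revenue covers variable cost.
Profit = P·Q − TC = 203·13 − 846 = ¥1793.

Produce at Q = 13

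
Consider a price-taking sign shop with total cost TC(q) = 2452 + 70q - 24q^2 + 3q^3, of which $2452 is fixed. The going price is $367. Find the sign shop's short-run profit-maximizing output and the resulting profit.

AVC = 70 - 24q + 3q^2 has its minimum $22 at q = 4; price $367 clears that bar, so the firm operates.
MC = 70 - 48q + 9q^2. Setting P = MC and taking the root on the rising branch gives q* = 9.
TR = 367·9 = 3303. TC = 2452 + 873 = 3325. Profit = 3303 − 3325 = -$22.
By producing, the firm covers all variable cost plus $2430 of fixed cost; shutting down would lose the full $2452.

Profit = -$22 at q = 9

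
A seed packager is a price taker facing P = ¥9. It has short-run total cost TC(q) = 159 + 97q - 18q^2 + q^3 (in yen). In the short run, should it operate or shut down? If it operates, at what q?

Shut down

Strip out fixed cost: VC = 97q - 18q^2 + q^3. Then AVC = 97 - 18q + q^2 and MC = 97 - 36q + 3q^2.
AVC hits its minimum where MC = AVC, at q = 9, giving min AVC = 97 - 18·9 + 9^2 = ¥16.
Since P = ¥9 < min AVC = ¥16, price fails to cover variable cost at any output.
Best response: produce nothing and absorb the ¥159 fixed cost.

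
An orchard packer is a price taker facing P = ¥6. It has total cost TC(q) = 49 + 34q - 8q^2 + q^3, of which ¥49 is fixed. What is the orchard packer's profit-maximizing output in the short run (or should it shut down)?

Shut down

From TC, MC = TC'(q) = 34 - 16q + 3q^2 and AVC = VC/q = 34 - 8q + q^2.
AVC hits its minimum where MC = AVC, at q = 4, giving min AVC = 34 - 8·4 + 4^2 = ¥18.
Since P = ¥6 < min AVC = ¥18, price fails to cover variable cost at any output.
Best response: produce nothing and absorb the ¥49 fixed cost.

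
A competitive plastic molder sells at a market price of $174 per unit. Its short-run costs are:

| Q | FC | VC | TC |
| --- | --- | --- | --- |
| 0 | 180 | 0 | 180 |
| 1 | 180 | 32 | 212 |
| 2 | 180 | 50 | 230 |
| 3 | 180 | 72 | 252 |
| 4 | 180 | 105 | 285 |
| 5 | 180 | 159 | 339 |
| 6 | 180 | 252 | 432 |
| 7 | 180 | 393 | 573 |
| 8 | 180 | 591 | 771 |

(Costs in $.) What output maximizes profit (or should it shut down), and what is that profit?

Compute π = P·Q − TC at each output: Q=0: -180; Q=1: -38; Q=2: 118; Q=3: 270; Q=4: 411; Q=5: 531; Q=6: 612; Q=7: 645; Q=8: 621.
Profit is maximized at Q = 7. AVC there is 393/7 = $56.14 ≤ P, so producing beats shutting down (which would give -$180).

Q = 7; profit = $645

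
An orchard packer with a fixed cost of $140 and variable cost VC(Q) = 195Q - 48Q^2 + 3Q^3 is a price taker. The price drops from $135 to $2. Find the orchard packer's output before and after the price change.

Output falls from 10 to 0 (the firm shuts down)

MC = 195 - 96Q + 9Q^2; the shutdown threshold is min AVC = $3 (at Q = 8).
At P = $135 ≥ min AVC, set P = MC on the rising branch: Q = 10.
At P = $2 < min AVC = $3, price no longer covers variable cost at any output, so the firm shuts down: Q = 0.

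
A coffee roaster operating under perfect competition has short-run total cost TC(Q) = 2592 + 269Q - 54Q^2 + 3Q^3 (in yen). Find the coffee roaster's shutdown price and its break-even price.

AVC = 269 - 54Q + 3Q^2; minimized at Q = 9, giving min AVC = ¥26. That is the shutdown price.
ATC = 2592/Q + 269 - 54Q + 3Q^2. Setting dATC/dQ = −2592/Q^2 − 54 + 6Q = 0 gives Q = 12 (since 6·12^3 − 54·12^2 = 2592).
min ATC = 2592/12 + 269 − 54·12 + 3·12^2 = ¥269. That is the break-even price.
Between these two prices the firm operates at a loss; above ¥269 it earns a profit.

Shutdown price = ¥26; break-even price = ¥269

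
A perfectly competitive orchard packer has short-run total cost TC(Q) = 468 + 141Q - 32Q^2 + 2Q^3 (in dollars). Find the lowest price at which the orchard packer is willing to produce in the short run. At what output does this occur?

The shutdown price is the minimum of AVC. VC = 141Q - 32Q^2 + 2Q^3, so AVC = 141 - 32Q + 2Q^2.
At the minimum of AVC, MC = AVC. MC = 141 - 64Q + 6Q^2; setting MC = AVC gives 4Q^2 - 32Q = 0, so Q = 8. min AVC = 13.
For P < $13 the firm produces nothing.

$13 per unit, at Q = 8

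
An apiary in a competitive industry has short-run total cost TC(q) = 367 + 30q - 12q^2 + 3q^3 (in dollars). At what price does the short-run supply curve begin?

The shutdown price is the minimum of AVC. VC = 30q - 12q^2 + 3q^3, so AVC = 30 - 12q + 3q^2.
At the minimum of AVC, MC = AVC. MC = 30 - 24q + 9q^2; setting MC = AVC gives 6q^2 - 12q = 0, so q = 2. min AVC = 18.
For P < $18 the firm produces nothing.

$18 per unit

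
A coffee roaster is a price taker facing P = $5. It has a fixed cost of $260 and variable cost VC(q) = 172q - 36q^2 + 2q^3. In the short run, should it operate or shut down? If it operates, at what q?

Shut down

Strip out fixed cost: VC = 172q - 36q^2 + 2q^3. Then AVC = 172 - 36q + 2q^2 and MC = 172 - 72q + 6q^2.
The AVC parabola has its vertex at q = 36/4 = 9, where AVC = 172 - 36·9 + 2·9^2 = $10.
P = $5 lies below min AVC = $10; no output level covers variable cost.
Best response: produce nothing and absorb the $260 fixed cost.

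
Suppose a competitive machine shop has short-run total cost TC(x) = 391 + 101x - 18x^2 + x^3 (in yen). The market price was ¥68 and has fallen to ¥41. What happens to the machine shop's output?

Output falls from 11 to 10

MC = 101 - 36x + 3x^2; the shutdown threshold is min AVC = ¥20 (at x = 9).
At P = ¥68 ≥ min AVC, set P = MC on the rising branch: x = 11.
At P = ¥41 ≥ min AVC, set P = MC: x = 10. The firm stays open but cuts output.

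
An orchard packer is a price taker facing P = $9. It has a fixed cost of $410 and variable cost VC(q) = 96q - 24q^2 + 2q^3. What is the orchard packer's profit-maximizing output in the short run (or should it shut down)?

Shut down

Variable cost is VC = 96q - 24q^2 + 2q^3, so AVC = VC/q = 96 - 24q + 2q^2 and MC = dTC/dq = 96 - 48q + 6q^2.
AVC is minimized where dAVC/dq = -24 + 4q = 0, at q = 6; min AVC = 96 - 24·6 + 2·6^2 = $24.
P = $9 lies below min AVC = $24; no output level covers variable cost.
The firm minimizes its loss by shutting down and losing only its fixed cost of $410.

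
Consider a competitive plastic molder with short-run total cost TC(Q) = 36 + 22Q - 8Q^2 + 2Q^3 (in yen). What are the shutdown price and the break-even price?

Shutdown price = min AVC. AVC = 22 - 8Q + 2Q^2, with vertex at Q = 2 and minimum ¥14.
ATC = 36/Q + 22 - 8Q + 2Q^2. Setting dATC/dQ = −36/Q^2 − 8 + 4Q = 0 gives Q = 3 (since 4·3^3 − 8·3^2 = 36).
min ATC = 36/3 + 22 − 8·3 + 2·3^2 = ¥28. That is the break-even price.
Between these two prices the firm operates at a loss; above ¥28 it earns a profit.

Shutdown price = ¥14; break-even price = ¥28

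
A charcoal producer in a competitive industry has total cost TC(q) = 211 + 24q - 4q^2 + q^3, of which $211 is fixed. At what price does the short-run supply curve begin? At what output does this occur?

$20 per unit, at q = 2

Short-run supply begins at min AVC. From VC = 24q - 4q^2 + q^3, AVC = 24 - 4q + q^2.
dAVC/dq = -4 + 2q = 0 gives q = 2. min AVC = 24 - 4·2 + 2^2 = 20.
For P < $20 the firm produces nothing.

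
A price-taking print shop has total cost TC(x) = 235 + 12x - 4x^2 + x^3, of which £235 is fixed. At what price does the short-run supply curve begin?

Short-run supply begins at min AVC. From VC = 12x - 4x^2 + x^3, AVC = 12 - 4x + x^2.
At the minimum of AVC, MC = AVC. MC = 12 - 8x + 3x^2; setting MC = AVC gives 2x^2 - 4x = 0, so x = 2. min AVC = 8.
So the shutdown price is £8.

£8 per unit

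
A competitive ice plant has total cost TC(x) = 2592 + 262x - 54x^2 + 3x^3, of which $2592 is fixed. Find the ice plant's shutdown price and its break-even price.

Shutdown price = $19; break-even price = $262

AVC = 262 - 54x + 3x^2; minimized at x = 9, giving min AVC = $19. That is the shutdown price.
ATC = 2592/x + 262 - 54x + 3x^2. Setting dATC/dx = −2592/x^2 − 54 + 6x = 0 gives x = 12 (since 6·12^3 − 54·12^2 = 2592).
min ATC = 2592/12 + 262 − 54·12 + 3·12^2 = $262. That is the break-even price.
Between these two prices the firm operates at a loss; above $262 it earns a profit.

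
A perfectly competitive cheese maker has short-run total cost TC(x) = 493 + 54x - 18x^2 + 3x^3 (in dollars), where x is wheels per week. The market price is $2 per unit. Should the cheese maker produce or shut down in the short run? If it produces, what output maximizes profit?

Shut down

From TC, MC = TC'(x) = 54 - 36x + 9x^2 and AVC = VC/x = 54 - 18x + 3x^2.
AVC is minimized where dAVC/dx = -18 + 6x = 0, at x = 3; min AVC = 54 - 18·3 + 3·3^2 = $27.
With P < min AVC ($2 < $27), every unit sold adds to the loss.
The firm minimizes its loss by shutting down and losing only its fixed cost of $493.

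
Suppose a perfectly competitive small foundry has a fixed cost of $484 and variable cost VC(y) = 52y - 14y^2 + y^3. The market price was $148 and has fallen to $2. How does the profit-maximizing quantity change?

Output falls from 12 to 0 (the firm shuts down)

AVC = 52 - 14y + y^2, minimized at y = 7 where min AVC = $3. MC = 52 - 28y + 3y^2.
With P = $148 above the shutdown price, P = MC gives y = 12.
At P = $2 < min AVC = $3, price no longer covers variable cost at any output, so the firm shuts down: y = 0.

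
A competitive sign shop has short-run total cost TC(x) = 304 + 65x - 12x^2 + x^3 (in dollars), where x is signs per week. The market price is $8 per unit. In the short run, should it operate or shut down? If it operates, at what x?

Shut down

From TC, MC = TC'(x) = 65 - 24x + 3x^2 and AVC = VC/x = 65 - 12x + x^2.
AVC hits its minimum where MC = AVC, at x = 6, giving min AVC = 65 - 12·6 + 6^2 = $29.
With P < min AVC ($8 < $29), every unit sold adds to the loss.
Shutting down limits the loss to fixed cost, $304.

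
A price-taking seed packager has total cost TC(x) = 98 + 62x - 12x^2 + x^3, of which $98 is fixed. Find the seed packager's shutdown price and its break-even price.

Shutdown price = $26; break-even price = $41

AVC = 62 - 12x + x^2; minimized at x = 6, giving min AVC = $26. That is the shutdown price.
ATC = 98/x + 62 - 12x + x^2. Setting dATC/dx = −98/x^2 − 12 + 2x = 0 gives x = 7 (since 2·7^3 − 12·7^2 = 98).
min ATC = 98/7 + 62 − 12·7 + 7^2 = $41. That is the break-even price.
For $26 ≤ P < $41 the firm produces at a loss; below $26 it shuts down.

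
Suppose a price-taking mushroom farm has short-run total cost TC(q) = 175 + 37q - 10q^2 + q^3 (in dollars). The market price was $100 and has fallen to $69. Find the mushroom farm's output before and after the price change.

AVC = 37 - 10q + q^2, minimized at q = 5 where min AVC = $12. MC = 37 - 20q + 3q^2.
At P = $100 ≥ min AVC, set P = MC on the rising branch: q = 9.
At P = $69 ≥ min AVC, set P = MC: q = 8. The firm stays open but cuts output.

Output falls from 9 to 8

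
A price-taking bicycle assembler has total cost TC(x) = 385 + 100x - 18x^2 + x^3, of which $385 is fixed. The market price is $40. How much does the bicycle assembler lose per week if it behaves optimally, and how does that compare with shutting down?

AVC = 100 - 18x + x^2; min AVC = $19 at x = 9. Since P = $40 ≥ min AVC, the firm produces.
MC = 100 - 36x + 3x^2. Setting P = MC and taking the root on the rising branch gives x* = 10.
TR = 40·10 = 400. TC = 385 + 200 = 585. Profit = 400 − 585 = -$185.
Shutting down would mean losing the fixed cost of $385, so operating at a loss of $185 is better by $200.

Profit = -$185 at x = 10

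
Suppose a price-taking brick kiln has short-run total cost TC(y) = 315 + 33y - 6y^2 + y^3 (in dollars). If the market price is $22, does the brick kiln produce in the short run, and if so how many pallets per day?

From TC, MC = TC'(y) = 33 - 12y + 3y^2 and AVC = VC/y = 33 - 6y + y^2.
AVC is minimized where dAVC/dy = -6 + 2y = 0, at y = 3; min AVC = 33 - 6·3 + 3^2 = $24.
With P < min AVC ($22 < $24), every unit sold adds to the loss.
Best response: produce nothing and absorb the $315 fixed cost.

Shut down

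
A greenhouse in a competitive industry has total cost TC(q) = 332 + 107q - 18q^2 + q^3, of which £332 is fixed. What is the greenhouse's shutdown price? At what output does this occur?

The shutdown price is the minimum of AVC. VC = 107q - 18q^2 + q^3, so AVC = 107 - 18q + q^2.
At the minimum of AVC, MC = AVC. MC = 107 - 36q + 3q^2; setting MC = AVC gives 2q^2 - 18q = 0, so q = 9. min AVC = 26.
For P < £26 the firm produces nothing.

£26 per unit, at q = 9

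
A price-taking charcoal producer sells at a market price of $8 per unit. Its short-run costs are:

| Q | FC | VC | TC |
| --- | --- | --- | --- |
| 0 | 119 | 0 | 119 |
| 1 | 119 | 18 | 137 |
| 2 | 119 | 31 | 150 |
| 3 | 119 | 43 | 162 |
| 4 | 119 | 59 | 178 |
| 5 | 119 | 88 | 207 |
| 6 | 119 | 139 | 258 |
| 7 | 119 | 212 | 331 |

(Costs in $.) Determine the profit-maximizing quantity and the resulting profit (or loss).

Profit at each row (π = 8Q − TC): Q=0: -119; Q=1: -129; Q=2: -134; Q=3: -138; Q=4: -146; Q=5: -167; Q=6: -210; Q=7: -275.
Profit is highest at Q = 0. Equivalently, the lowest AVC in the table is 43/3 ≈ $14.33 at Q = 3, and P = $8 falls below it — price never covers variable cost, so the firm shuts down and loses only its fixed cost.

Q = 0 (shut down); profit = -$119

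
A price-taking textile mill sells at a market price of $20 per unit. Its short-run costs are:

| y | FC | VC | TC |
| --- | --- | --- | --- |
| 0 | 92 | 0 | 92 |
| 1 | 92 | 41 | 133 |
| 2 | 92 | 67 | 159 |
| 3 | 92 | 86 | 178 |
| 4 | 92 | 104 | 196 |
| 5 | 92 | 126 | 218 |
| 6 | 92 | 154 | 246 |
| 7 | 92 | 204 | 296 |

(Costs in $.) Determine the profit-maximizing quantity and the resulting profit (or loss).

Profit at each row (π = 20y − TC): y=0: -92; y=1: -113; y=2: -119; y=3: -118; y=4: -116; y=5: -118; y=6: -126; y=7: -156.
Profit is highest at y = 0. Equivalently, the lowest AVC in the table is 126/5 ≈ $25.20 at y = 5, and P = $20 falls below it — price never covers variable cost, so the firm shuts down and loses only its fixed cost.

y = 0 (shut down); profit = -$92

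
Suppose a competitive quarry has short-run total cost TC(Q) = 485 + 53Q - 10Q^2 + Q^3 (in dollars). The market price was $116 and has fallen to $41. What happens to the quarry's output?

Output falls from 9 to 6

MC = 53 - 20Q + 3Q^2; the shutdown threshold is min AVC = $28 (at Q = 5).
With P = $116 above the shutdown price, P = MC gives Q = 9.
At P = $41 ≥ min AVC, set P = MC: Q = 6. The firm stays open but cuts output.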